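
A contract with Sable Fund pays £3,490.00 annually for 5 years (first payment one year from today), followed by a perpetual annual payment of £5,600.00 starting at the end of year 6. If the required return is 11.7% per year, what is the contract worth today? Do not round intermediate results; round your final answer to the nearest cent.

£40200.30

PV of 5-year annuity: £3,490.00 × [1 − (1+0.117)^−5] / 0.117 = 12674.73223
Perpetuity value at year 5: £5,600.00 / 0.117 = 47863.24786
PV of perpetuity: 47863.24786 / (1+0.117)^5 = 27525.56864
Total PV = 12674.73223 + 27525.56864 = 40200.30087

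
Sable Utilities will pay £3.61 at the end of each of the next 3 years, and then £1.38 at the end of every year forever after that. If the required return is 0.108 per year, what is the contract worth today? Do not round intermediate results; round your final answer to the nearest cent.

£18.25

PV of 3-year annuity: £3.61 × [1 − (1+0.108)^−3] / 0.108 = 8.85259
Perpetuity value at year 3: £1.38 / 0.108 = 12.77778
PV of perpetuity: 12.77778 / (1+0.108)^3 = 9.39369
Total PV = 8.85259 + 9.39369 = 18.24627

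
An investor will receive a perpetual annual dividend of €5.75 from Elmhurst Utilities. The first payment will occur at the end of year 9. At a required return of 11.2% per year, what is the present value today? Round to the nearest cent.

€21.96

Value at end of year 8: C / r = €5.75 / 0.112 = €51.3393
Discount to today: PV = €51.3393 / (1 + 0.112)^8 = €51.3393 / 2.337967 = €21.96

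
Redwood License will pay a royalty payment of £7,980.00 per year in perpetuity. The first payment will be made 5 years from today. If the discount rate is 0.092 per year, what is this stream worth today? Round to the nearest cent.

Value at end of year 4: C / r = £7,980.00 / 0.092 = £86,739.1304
Discount to today: PV = £86,739.1304 / (1 + 0.092)^4 = £86,739.1304 / 1.421970 = £60,999.25

£60999.25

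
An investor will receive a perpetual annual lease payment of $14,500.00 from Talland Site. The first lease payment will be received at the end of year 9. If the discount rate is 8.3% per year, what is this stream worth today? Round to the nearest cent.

Value at end of year 8: C / r = $14,500.00 / 0.083 = $174,698.7952
Discount to today: PV = $174,698.7952 / (1 + 0.083)^8 = $174,698.7952 / 1.892464 = $92,312.87

$92312.87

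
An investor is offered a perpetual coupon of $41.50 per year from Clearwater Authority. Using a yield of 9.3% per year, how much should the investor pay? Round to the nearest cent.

Level perpetuity: PV = C / r = $41.50 / 0.093 = $446.24

$446.24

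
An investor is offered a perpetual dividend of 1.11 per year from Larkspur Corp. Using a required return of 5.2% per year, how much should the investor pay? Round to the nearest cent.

Level perpetuity: PV = C / r = 1.11 / 0.052 = 21.35

21.35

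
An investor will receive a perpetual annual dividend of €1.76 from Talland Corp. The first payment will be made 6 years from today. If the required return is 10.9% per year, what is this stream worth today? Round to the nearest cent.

€9.63

Value at end of year 5: C / r = €1.76 / 0.109 = €16.1468
Discount to today: PV = €16.1468 / (1 + 0.109)^5 = €16.1468 / 1.677481 = €9.63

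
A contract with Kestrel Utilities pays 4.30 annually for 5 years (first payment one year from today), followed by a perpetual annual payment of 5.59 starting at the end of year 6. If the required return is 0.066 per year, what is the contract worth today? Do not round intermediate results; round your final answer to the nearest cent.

PV of 5-year annuity: 4.30 × [1 − (1+0.066)^−5] / 0.066 = 17.82130
Perpetuity value at year 5: 5.59 / 0.066 = 84.69697
PV of perpetuity: 84.69697 / (1+0.066)^5 = 61.52928
Total PV = 17.82130 + 61.52928 = 79.35058

79.35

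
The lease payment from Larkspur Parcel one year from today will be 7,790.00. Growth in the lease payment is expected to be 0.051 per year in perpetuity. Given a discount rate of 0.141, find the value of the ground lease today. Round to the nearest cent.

Growing perpetuity: P = D₁ / (r − g) = 7,790.0000 / (0.141 − 0.051) = 86,555.56

86555.56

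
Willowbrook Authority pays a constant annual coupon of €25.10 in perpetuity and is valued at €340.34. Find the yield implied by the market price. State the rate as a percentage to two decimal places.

P = C/r ⇒ r = C/P = €25.10/€340.34 = 0.073750

7.37%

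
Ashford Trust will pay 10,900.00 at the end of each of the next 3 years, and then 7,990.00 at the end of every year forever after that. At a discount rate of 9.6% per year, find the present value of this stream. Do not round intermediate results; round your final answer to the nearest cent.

PV of 3-year annuity: 10,900.00 × [1 − (1+0.096)^−3] / 0.096 = 27298.71686
Perpetuity value at year 3: 7,990.00 / 0.096 = 83229.16667
PV of perpetuity: 83229.16667 / (1+0.096)^3 = 63218.45587
Total PV = 27298.71686 + 63218.45587 = 90517.17273

90517.17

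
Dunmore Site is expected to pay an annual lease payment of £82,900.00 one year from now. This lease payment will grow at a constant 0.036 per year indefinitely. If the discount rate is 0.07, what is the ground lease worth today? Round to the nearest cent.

Growing perpetuity: P = D₁ / (r − g) = £82,900.0000 / (0.07 − 0.036) = £2,438,235.29

£2438235.29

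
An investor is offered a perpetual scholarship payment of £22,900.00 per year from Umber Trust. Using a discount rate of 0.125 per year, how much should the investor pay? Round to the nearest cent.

£183200.00

Level perpetuity: PV = C / r = £22,900.00 / 0.125 = £183,200.00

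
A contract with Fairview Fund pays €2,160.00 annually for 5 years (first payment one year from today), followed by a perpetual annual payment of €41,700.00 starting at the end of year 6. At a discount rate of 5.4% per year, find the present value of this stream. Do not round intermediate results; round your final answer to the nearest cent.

€602911.15

PV of 5-year annuity: €2,160.00 × [1 − (1+0.054)^−5] / 0.054 = 9249.16330
Perpetuity value at year 5: €41,700.00 / 0.054 = 772222.22222
PV of perpetuity: 772222.22222 / (1+0.054)^5 = 593661.98622
Total PV = 9249.16330 + 593661.98622 = 602911.14952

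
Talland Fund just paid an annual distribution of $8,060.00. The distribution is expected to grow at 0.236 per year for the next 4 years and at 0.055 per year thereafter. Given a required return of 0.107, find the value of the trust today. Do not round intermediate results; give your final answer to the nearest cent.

$296928.98

D_1 = 9962.16000
D_2 = 12313.22976
D_3 = 15219.15198
D_4 = 18810.87185
Terminal value at year 4: TV = D_4×(1+g_2)/(r−g_2) = 19845.46980/0.052 = 381643.65006
P_0 = D_1/(1+r)^1 + D_2/(1+r)^2 + D_3/(1+r)^3 + D_4/(1+r)^4 + TV/(1+r)^4
    = 8999.24119 + 10047.93326 + 11218.83063 + 12526.17403 + 254136.80009 = 296928.97920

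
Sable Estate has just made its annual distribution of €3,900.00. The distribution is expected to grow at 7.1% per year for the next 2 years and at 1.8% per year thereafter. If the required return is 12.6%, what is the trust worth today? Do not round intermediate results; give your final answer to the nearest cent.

D_1 = 4176.90000
D_2 = 4473.45990
Terminal value at year 2: TV = D_2×(1+g_2)/(r−g_2) = 4553.98218/0.108 = 42166.50165
P_0 = D_1/(1+r)^1 + D_2/(1+r)^2 + TV/(1+r)^2
    = 3709.50266 + 3528.31026 + 33257.59116 = 40495.40409

€40495.40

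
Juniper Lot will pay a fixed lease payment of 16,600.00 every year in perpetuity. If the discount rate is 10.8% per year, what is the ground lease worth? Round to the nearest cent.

153703.70

Level perpetuity: PV = C / r = 16,600.00 / 0.108 = 153,703.70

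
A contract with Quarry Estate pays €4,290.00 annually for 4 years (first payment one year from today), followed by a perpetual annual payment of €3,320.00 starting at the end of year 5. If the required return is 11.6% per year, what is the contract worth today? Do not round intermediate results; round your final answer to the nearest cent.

€31591.91

PV of 4-year annuity: €4,290.00 × [1 − (1+0.116)^−4] / 0.116 = 13140.76735
Perpetuity value at year 4: €3,320.00 / 0.116 = 28620.68966
PV of perpetuity: 28620.68966 / (1+0.116)^4 = 18451.14476
Total PV = 13140.76735 + 18451.14476 = 31591.91211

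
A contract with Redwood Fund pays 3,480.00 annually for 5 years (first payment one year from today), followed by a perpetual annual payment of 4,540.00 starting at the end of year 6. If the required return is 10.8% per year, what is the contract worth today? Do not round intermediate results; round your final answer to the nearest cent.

PV of 5-year annuity: 3,480.00 × [1 − (1+0.108)^−5] / 0.108 = 12926.69336
Perpetuity value at year 5: 4,540.00 / 0.108 = 42037.03704
PV of perpetuity: 42037.03704 / (1+0.108)^5 = 25172.90260
Total PV = 12926.69336 + 25172.90260 = 38099.59596

38099.60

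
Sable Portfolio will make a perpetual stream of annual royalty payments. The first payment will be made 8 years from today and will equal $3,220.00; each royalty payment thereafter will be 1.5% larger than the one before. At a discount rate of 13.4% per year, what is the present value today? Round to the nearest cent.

Value at end of year 7: C₁ / (r − g) = $3,220.00 / (0.134 − 0.015) = $27,058.8235
Discount to today: PV = $27,058.8235 / (1 + 0.134)^7 = $27,058.8235 / 2.411523 = $11,220.64

$11220.64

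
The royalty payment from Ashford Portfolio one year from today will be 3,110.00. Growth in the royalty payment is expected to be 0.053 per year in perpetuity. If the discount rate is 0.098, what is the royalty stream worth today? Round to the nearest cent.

Growing perpetuity: P = D₁ / (r − g) = 3,110.0000 / (0.098 − 0.053) = 69,111.11

69111.11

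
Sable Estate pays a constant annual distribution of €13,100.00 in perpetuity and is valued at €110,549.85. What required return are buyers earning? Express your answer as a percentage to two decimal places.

P = C/r ⇒ r = C/P = €13,100.00/€110,549.85 = 0.118499

11.85%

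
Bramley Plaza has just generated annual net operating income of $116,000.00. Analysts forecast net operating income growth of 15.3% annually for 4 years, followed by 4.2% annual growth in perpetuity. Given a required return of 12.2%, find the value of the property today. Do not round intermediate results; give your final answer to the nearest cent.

$2181876.41

D_1 = 133748.00000
D_2 = 154211.44400
D_3 = 177805.79493
D_4 = 205010.08156
Terminal value at year 4: TV = D_4×(1+g_2)/(r−g_2) = 213620.50498/0.08 = 2670256.31227
P_0 = D_1/(1+r)^1 + D_2/(1+r)^2 + D_3/(1+r)^3 + D_4/(1+r)^4 + TV/(1+r)^4
    = 119204.99109 + 122498.53362 + 125883.07421 + 129361.12706 + 1684928.68002 = 2181876.40600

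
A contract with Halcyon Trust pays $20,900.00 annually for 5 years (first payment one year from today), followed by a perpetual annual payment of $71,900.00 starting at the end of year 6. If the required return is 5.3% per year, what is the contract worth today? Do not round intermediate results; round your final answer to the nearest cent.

PV of 5-year annuity: $20,900.00 × [1 − (1+0.053)^−5] / 0.053 = 89740.56136
Perpetuity value at year 5: $71,900.00 / 0.053 = 1356603.77358
PV of perpetuity: 1356603.77358 / (1+0.053)^5 = 1047879.06727
Total PV = 89740.56136 + 1047879.06727 = 1137619.62863

$1137619.63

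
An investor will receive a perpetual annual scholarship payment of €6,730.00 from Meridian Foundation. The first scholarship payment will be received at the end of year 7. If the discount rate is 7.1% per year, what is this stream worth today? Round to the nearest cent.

€62808.71

Value at end of year 6: C / r = €6,730.00 / 0.071 = €94,788.7324
Discount to today: PV = €94,788.7324 / (1 + 0.071)^6 = €94,788.7324 / 1.509165 = €62,808.71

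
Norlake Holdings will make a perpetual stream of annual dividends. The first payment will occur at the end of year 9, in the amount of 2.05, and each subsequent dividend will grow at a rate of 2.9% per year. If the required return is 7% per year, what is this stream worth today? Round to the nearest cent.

29.10

Value at end of year 8: C₁ / (r − g) = 2.05 / (0.07 − 0.029) = 50.0000
Discount to today: PV = 50.0000 / (1 + 0.07)^8 = 50.0000 / 1.718186 = 29.10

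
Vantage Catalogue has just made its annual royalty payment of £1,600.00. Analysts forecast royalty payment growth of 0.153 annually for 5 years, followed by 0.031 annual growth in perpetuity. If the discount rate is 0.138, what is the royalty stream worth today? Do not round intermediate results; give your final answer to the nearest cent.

D_1 = 1844.80000
D_2 = 2127.05440
D_3 = 2452.49372
D_4 = 2827.72526
D_5 = 3260.36723
Terminal value at year 5: TV = D_5×(1+g_2)/(r−g_2) = 3361.43861/0.107 = 31415.31413
P_0 = D_1/(1+r)^1 + D_2/(1+r)^2 + D_3/(1+r)^3 + D_4/(1+r)^4 + D_5/(1+r)^5 + TV/(1+r)^5
    = 1621.08963 + 1642.45724 + 1664.10651 + 1686.04113 + 1708.26487 + 16460.01006 = 24781.96944

£24781.97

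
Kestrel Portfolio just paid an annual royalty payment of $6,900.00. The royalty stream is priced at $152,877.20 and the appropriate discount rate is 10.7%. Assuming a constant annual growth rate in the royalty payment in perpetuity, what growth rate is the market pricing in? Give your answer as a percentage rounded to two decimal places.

5.92%

P = D₀(1+g)/(r−g) ⇒ P(r−g) = D₀(1+g) ⇒ g(P+D₀) = P·r − D₀
g = (P·r − D₀)/(P + D₀) = ($152,877.20×0.107 − $6,900.00) / ($152,877.20 + $6,900.00) = 0.059194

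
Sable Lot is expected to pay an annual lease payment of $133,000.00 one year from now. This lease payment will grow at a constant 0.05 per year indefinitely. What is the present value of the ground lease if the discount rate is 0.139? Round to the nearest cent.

$1494382.02

Growing perpetuity: P = D₁ / (r − g) = $133,000.0000 / (0.139 − 0.05) = $1,494,382.02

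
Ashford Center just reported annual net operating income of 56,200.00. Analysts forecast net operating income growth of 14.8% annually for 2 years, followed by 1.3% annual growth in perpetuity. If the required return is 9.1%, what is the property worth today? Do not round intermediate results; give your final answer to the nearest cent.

929499.84

D_1 = 64517.60000
D_2 = 74066.20480
Terminal value at year 2: TV = D_2×(1+g_2)/(r−g_2) = 75029.06546/0.078 = 961911.09567
P_0 = D_1/(1+r)^1 + D_2/(1+r)^2 + TV/(1+r)^2
    = 59136.20532 + 62225.81458 + 808137.82264 = 929499.84253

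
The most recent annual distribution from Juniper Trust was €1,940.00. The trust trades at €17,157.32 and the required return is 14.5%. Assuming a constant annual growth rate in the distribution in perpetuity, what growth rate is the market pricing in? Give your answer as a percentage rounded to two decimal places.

P = D₀(1+g)/(r−g) ⇒ P(r−g) = D₀(1+g) ⇒ g(P+D₀) = P·r − D₀
g = (P·r − D₀)/(P + D₀) = (€17,157.32×0.145 − €1,940.00) / (€17,157.32 + €1,940.00) = 0.028685

2.87%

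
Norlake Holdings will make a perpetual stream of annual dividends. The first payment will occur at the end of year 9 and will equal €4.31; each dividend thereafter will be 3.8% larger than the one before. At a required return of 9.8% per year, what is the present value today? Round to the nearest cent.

Value at end of year 8: C₁ / (r − g) = €4.31 / (0.098 − 0.038) = €71.8333
Discount to today: PV = €71.8333 / (1 + 0.098)^8 = €71.8333 / 2.112607 = €34.00

€34.00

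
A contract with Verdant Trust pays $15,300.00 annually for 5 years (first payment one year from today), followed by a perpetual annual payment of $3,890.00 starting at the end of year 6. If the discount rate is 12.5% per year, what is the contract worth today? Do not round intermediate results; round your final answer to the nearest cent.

$71746.08

PV of 5-year annuity: $15,300.00 × [1 − (1+0.125)^−5] / 0.125 = 54476.69563
Perpetuity value at year 5: $3,890.00 / 0.125 = 31120.00000
PV of perpetuity: 31120.00000 / (1+0.125)^5 = 17269.38915
Total PV = 54476.69563 + 17269.38915 = 71746.08478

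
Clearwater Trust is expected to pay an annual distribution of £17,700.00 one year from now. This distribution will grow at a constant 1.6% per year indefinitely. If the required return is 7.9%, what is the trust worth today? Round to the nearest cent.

£280952.38

Growing perpetuity: P = D₁ / (r − g) = £17,700.0000 / (0.079 − 0.016) = £280,952.38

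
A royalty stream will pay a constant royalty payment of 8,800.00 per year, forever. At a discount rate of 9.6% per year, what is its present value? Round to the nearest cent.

91666.67

Level perpetuity: PV = C / r = 8,800.00 / 0.096 = 91,666.67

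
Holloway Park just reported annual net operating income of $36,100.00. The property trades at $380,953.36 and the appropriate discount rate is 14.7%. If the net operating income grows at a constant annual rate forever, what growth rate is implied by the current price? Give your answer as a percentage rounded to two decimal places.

P = D₀(1+g)/(r−g) ⇒ P(r−g) = D₀(1+g) ⇒ g(P+D₀) = P·r − D₀
g = (P·r − D₀)/(P + D₀) = ($380,953.36×0.147 − $36,100.00) / ($380,953.36 + $36,100.00) = 0.047716

4.77%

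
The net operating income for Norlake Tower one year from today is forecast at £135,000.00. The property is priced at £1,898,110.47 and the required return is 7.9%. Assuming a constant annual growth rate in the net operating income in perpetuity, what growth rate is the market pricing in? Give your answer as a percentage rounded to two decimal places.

P = D₁/(r−g) ⇒ g = r − D₁/P = 0.079 − £135,000.00/£1,898,110.47 = 0.007877

0.79%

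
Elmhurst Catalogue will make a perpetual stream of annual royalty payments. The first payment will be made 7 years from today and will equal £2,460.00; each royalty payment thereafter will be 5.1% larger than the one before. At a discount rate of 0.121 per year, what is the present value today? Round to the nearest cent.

Value at end of year 6: C₁ / (r − g) = £2,460.00 / (0.121 − 0.051) = £35,142.8571
Discount to today: PV = £35,142.8571 / (1 + 0.121)^6 = £35,142.8571 / 1.984420 = £17,709.38

£17709.38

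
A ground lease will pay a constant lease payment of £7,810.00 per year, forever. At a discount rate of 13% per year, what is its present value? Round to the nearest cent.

Level perpetuity: PV = C / r = £7,810.00 / 0.13 = £60,076.92

£60076.92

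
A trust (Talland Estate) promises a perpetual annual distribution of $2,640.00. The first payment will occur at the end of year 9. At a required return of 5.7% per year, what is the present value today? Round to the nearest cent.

$29725.50

Value at end of year 8: C / r = $2,640.00 / 0.057 = $46,315.7895
Discount to today: PV = $46,315.7895 / (1 + 0.057)^8 = $46,315.7895 / 1.558116 = $29,725.50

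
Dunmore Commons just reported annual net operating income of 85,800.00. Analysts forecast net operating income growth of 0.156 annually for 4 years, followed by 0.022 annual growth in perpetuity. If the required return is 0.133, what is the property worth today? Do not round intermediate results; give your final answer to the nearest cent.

1217079.40

D_1 = 99184.80000
D_2 = 114657.62880
D_3 = 132544.21889
D_4 = 153221.11704
Terminal value at year 4: TV = D_4×(1+g_2)/(r−g_2) = 156591.98161/0.111 = 1410738.57311
P_0 = D_1/(1+r)^1 + D_2/(1+r)^2 + D_3/(1+r)^3 + D_4/(1+r)^4 + TV/(1+r)^4
    = 87541.74757 + 89318.85278 + 91132.03337 + 92982.02169 + 856104.74025 = 1217079.39566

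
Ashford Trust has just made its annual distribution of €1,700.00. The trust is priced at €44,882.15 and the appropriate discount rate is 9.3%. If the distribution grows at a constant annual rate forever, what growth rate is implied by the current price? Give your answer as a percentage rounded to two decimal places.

5.31%

P = D₀(1+g)/(r−g) ⇒ P(r−g) = D₀(1+g) ⇒ g(P+D₀) = P·r − D₀
g = (P·r − D₀)/(P + D₀) = (€44,882.15×0.093 − €1,700.00) / (€44,882.15 + €1,700.00) = 0.053111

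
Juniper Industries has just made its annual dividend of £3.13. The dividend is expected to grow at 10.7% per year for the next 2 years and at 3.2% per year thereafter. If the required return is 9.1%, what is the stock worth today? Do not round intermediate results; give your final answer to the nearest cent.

£62.76

D_1 = 3.46491
D_2 = 3.83566
Terminal value at year 2: TV = D_2×(1+g_2)/(r−g_2) = 3.95840/0.059 = 67.09146
P_0 = D_1/(1+r)^1 + D_2/(1+r)^2 + TV/(1+r)^2
    = 3.17590 + 3.22248 + 56.36607 = 62.76445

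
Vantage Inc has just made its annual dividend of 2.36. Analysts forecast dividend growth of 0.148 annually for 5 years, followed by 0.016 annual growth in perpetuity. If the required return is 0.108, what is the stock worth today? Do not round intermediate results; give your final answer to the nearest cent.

44.26

D_1 = 2.70928
D_2 = 3.11025
D_3 = 3.57057
D_4 = 4.09902
D_5 = 4.70567
Terminal value at year 5: TV = D_5×(1+g_2)/(r−g_2) = 4.78096/0.092 = 51.96696
P_0 = D_1/(1+r)^1 + D_2/(1+r)^2 + D_3/(1+r)^3 + D_4/(1+r)^4 + D_5/(1+r)^5 + TV/(1+r)^5
    = 2.44520 + 2.53347 + 2.62493 + 2.71970 + 2.81788 + 31.11921 = 44.26039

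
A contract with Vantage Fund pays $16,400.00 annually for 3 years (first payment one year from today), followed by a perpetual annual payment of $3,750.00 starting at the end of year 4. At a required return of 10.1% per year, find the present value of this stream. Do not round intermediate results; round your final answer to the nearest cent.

PV of 3-year annuity: $16,400.00 × [1 − (1+0.101)^−3] / 0.101 = 40712.67843
Perpetuity value at year 3: $3,750.00 / 0.101 = 37128.71287
PV of perpetuity: 37128.71287 / (1+0.101)^3 = 27819.41140
Total PV = 40712.67843 + 27819.41140 = 68532.08983

$68532.09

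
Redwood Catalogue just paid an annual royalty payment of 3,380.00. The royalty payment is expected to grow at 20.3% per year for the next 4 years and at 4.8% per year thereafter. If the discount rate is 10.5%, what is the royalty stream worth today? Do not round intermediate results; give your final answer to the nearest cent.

104095.96

D_1 = 4066.14000
D_2 = 4891.56642
D_3 = 5884.55440
D_4 = 7079.11895
Terminal value at year 4: TV = D_4×(1+g_2)/(r−g_2) = 7418.91666/0.057 = 130156.43257
P_0 = D_1/(1+r)^1 + D_2/(1+r)^2 + D_3/(1+r)^3 + D_4/(1+r)^4 + TV/(1+r)^4
    = 3679.76471 + 4006.11488 + 4361.40833 + 4748.21196 + 87300.45848 = 104095.95835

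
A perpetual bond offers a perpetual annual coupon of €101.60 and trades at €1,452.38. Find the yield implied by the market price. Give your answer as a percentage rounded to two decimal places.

P = C/r ⇒ r = C/P = €101.60/€1,452.38 = 0.069954

7.00%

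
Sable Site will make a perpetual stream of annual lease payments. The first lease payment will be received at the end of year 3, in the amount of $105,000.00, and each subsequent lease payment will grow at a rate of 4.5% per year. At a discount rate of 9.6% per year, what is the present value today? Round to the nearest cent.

$1713949.47

Value at end of year 2: C₁ / (r − g) = $105,000.00 / (0.096 − 0.045) = $2,058,823.5294
Discount to today: PV = $2,058,823.5294 / (1 + 0.096)^2 = $2,058,823.5294 / 1.201216 = $1,713,949.47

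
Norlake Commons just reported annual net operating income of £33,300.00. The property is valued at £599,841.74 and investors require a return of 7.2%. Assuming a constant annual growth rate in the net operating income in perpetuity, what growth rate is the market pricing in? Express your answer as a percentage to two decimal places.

P = D₀(1+g)/(r−g) ⇒ P(r−g) = D₀(1+g) ⇒ g(P+D₀) = P·r − D₀
g = (P·r − D₀)/(P + D₀) = (£599,841.74×0.072 − £33,300.00) / (£599,841.74 + £33,300.00) = 0.015618

1.56%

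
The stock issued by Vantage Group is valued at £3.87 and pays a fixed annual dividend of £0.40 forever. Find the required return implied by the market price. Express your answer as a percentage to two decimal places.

P = C/r ⇒ r = C/P = £0.40/£3.87 = 0.103359

10.34%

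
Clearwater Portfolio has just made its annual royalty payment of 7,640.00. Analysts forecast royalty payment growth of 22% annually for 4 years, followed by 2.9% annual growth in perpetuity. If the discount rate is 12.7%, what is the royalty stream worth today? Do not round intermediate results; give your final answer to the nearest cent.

147567.20

D_1 = 9320.80000
D_2 = 11371.37600
D_3 = 13873.07872
D_4 = 16925.15604
Terminal value at year 4: TV = D_4×(1+g_2)/(r−g_2) = 17415.98556/0.098 = 177714.13840
P_0 = D_1/(1+r)^1 + D_2/(1+r)^2 + D_3/(1+r)^3 + D_4/(1+r)^4 + TV/(1+r)^4
    = 8270.45253 + 8952.92998 + 9691.72544 + 10491.48628 + 110160.60596 = 147567.20019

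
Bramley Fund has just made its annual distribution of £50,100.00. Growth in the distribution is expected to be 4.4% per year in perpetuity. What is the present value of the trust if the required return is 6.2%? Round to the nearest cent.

£2905800.00

D₁ = D₀ × (1 + g) = £50,100.00 × 1.044 = £52,304.4000
Growing perpetuity: P = D₁ / (r − g) = £52,304.4000 / (0.062 − 0.044) = £2,905,800.00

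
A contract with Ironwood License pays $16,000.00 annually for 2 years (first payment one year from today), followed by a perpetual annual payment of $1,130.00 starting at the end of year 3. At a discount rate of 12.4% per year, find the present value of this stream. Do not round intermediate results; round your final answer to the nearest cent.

PV of 2-year annuity: $16,000.00 × [1 − (1+0.124)^−2] / 0.124 = 26899.35538
Perpetuity value at year 2: $1,130.00 / 0.124 = 9112.90323
PV of perpetuity: 9112.90323 / (1+0.124)^2 = 7213.13625
Total PV = 26899.35538 + 7213.13625 = 34112.49163

$34112.49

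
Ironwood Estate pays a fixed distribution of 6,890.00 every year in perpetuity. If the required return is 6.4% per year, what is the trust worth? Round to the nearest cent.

107656.25

Level perpetuity: PV = C / r = 6,890.00 / 0.064 = 107,656.25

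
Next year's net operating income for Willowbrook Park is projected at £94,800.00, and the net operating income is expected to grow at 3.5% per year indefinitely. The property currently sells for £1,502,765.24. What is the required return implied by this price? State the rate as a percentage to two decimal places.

P = D₁/(r − g) ⇒ r = D₁/P + g = £94,800.0000/£1,502,765.24 + 0.035 = 0.063084 + 0.035 = 0.098084

9.81%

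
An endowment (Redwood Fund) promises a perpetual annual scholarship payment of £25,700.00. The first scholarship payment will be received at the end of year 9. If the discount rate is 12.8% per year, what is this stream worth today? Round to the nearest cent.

Value at end of year 8: C / r = £25,700.00 / 0.128 = £200,781.2500
Discount to today: PV = £200,781.2500 / (1 + 0.128)^8 = £200,781.2500 / 2.621035 = £76,603.81

£76603.81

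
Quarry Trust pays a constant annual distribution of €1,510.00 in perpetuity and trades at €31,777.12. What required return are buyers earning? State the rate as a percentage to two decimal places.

P = C/r ⇒ r = C/P = €1,510.00/€31,777.12 = 0.047518

4.75%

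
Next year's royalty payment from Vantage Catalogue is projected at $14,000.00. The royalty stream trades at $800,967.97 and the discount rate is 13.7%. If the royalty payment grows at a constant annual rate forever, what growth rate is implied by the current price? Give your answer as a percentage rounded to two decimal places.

11.95%

P = D₁/(r−g) ⇒ g = r − D₁/P = 0.137 − $14,000.00/$800,967.97 = 0.119521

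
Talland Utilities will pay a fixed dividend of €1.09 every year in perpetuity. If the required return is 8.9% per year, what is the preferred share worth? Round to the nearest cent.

€12.25

Level perpetuity: PV = C / r = €1.09 / 0.089 = €12.25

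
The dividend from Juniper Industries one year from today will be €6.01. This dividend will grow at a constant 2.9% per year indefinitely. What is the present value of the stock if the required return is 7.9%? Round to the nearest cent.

€120.20

Growing perpetuity: P = D₁ / (r − g) = €6.0100 / (0.079 − 0.029) = €120.20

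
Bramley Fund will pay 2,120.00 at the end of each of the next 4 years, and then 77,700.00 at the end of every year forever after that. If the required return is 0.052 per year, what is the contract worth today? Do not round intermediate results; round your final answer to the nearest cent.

PV of 4-year annuity: 2,120.00 × [1 − (1+0.052)^−4] / 0.052 = 7482.62151
Perpetuity value at year 4: 77,700.00 / 0.052 = 1494230.76923
PV of perpetuity: 1494230.76923 / (1+0.052)^4 = 1219985.63188
Total PV = 7482.62151 + 1219985.63188 = 1227468.25339

1227468.25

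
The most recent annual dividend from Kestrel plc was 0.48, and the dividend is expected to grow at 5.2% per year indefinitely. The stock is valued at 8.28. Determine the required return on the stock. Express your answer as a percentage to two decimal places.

D₁ = 0.48 × 1.052 = 0.5050
P = D₁/(r − g) ⇒ r = D₁/P + g = 0.5050/8.28 + 0.052 = 0.060986 + 0.052 = 0.112986

11.30%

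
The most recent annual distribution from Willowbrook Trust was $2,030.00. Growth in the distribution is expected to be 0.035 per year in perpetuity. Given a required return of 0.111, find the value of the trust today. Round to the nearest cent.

D₁ = D₀ × (1 + g) = $2,030.00 × 1.035 = $2,101.0500
Growing perpetuity: P = D₁ / (r − g) = $2,101.0500 / (0.111 − 0.035) = $27,645.39

$27645.39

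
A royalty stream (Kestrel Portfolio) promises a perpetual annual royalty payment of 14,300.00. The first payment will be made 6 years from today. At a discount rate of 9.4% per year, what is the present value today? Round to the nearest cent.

97078.17

Value at end of year 5: C / r = 14,300.00 / 0.094 = 152,127.6596
Discount to today: PV = 152,127.6596 / (1 + 0.094)^5 = 152,127.6596 / 1.567064 = 97,078.17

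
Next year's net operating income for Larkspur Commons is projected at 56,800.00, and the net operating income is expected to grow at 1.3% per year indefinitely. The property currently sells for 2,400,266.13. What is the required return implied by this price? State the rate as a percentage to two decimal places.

3.67%

P = D₁/(r − g) ⇒ r = D₁/P + g = 56,800.0000/2,400,266.13 + 0.013 = 0.023664 + 0.013 = 0.036664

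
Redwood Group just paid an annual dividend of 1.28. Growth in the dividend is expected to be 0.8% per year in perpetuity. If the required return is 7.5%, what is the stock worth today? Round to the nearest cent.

19.26

D₁ = D₀ × (1 + g) = 1.28 × 1.008 = 1.2902
Growing perpetuity: P = D₁ / (r − g) = 1.2902 / (0.075 − 0.008) = 19.26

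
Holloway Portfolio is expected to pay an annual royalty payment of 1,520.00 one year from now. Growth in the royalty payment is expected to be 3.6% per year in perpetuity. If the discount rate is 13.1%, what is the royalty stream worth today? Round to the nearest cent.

16000.00

Growing perpetuity: P = D₁ / (r − g) = 1,520.0000 / (0.131 − 0.036) = 16,000.00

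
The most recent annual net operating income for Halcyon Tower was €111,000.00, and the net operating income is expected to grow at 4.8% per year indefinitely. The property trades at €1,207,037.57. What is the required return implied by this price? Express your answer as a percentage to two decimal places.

14.44%

D₁ = €111,000.00 × 1.048 = €116,328.0000
P = D₁/(r − g) ⇒ r = D₁/P + g = €116,328.0000/€1,207,037.57 + 0.048 = 0.096375 + 0.048 = 0.144375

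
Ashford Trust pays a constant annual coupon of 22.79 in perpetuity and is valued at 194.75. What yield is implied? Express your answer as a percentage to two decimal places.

P = C/r ⇒ r = C/P = 22.79/194.75 = 0.117022

11.70%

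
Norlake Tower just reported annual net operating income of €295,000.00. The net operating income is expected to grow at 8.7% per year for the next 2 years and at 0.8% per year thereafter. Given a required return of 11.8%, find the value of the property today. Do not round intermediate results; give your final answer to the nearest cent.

€3121125.43

D_1 = 320665.00000
D_2 = 348562.85500
Terminal value at year 2: TV = D_2×(1+g_2)/(r−g_2) = 351351.35784/0.11 = 3194103.25309
P_0 = D_1/(1+r)^1 + D_2/(1+r)^2 + TV/(1+r)^2
    = 286820.21467 + 278867.23913 + 2555437.97310 = 3121125.42690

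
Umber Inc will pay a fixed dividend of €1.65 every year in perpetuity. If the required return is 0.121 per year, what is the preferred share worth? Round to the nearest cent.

€13.64

Level perpetuity: PV = C / r = €1.65 / 0.121 = €13.64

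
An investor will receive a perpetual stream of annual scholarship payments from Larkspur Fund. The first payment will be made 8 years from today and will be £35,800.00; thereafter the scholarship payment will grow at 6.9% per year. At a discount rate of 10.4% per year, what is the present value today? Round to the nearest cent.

£511718.91

Value at end of year 7: C₁ / (r − g) = £35,800.00 / (0.104 − 0.069) = £1,022,857.1429
Discount to today: PV = £1,022,857.1429 / (1 + 0.104)^7 = £1,022,857.1429 / 1.998865 = £511,718.91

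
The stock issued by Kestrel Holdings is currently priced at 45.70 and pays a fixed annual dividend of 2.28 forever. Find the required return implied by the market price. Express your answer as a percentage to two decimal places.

4.99%

P = C/r ⇒ r = C/P = 2.28/45.70 = 0.049891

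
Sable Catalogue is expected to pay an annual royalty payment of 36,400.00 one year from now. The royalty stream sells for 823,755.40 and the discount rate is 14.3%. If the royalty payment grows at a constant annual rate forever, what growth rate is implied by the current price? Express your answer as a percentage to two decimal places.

P = D₁/(r−g) ⇒ g = r − D₁/P = 0.143 − 36,400.00/823,755.40 = 0.098812

9.88%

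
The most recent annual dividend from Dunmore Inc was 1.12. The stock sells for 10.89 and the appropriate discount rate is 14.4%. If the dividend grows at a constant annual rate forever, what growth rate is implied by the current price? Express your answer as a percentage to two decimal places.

P = D₀(1+g)/(r−g) ⇒ P(r−g) = D₀(1+g) ⇒ g(P+D₀) = P·r − D₀
g = (P·r − D₀)/(P + D₀) = (10.89×0.144 − 1.12) / (10.89 + 1.12) = 0.037316

3.73%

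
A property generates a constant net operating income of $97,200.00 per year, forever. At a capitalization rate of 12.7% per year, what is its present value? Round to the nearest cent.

$765354.33

Level perpetuity: PV = C / r = $97,200.00 / 0.127 = $765,354.33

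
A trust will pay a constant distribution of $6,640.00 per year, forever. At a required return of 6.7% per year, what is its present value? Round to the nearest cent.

$99104.48

Level perpetuity: PV = C / r = $6,640.00 / 0.067 = $99,104.48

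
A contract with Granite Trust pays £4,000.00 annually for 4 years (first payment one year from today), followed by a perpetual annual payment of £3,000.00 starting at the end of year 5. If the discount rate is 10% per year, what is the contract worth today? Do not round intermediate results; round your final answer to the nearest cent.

£33169.87

PV of 4-year annuity: £4,000.00 × [1 − (1+0.1)^−4] / 0.1 = 12679.46179
Perpetuity value at year 4: £3,000.00 / 0.1 = 30000.00000
PV of perpetuity: 30000.00000 / (1+0.1)^4 = 20490.40366
Total PV = 12679.46179 + 20490.40366 = 33169.86545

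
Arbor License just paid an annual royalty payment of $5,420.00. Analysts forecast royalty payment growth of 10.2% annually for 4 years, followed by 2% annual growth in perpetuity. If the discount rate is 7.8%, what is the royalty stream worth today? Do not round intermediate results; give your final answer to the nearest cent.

D_1 = 5972.84000
D_2 = 6582.06968
D_3 = 7253.44079
D_4 = 7993.29175
Terminal value at year 4: TV = D_4×(1+g_2)/(r−g_2) = 8153.15758/0.058 = 140571.68246
P_0 = D_1/(1+r)^1 + D_2/(1+r)^2 + D_3/(1+r)^3 + D_4/(1+r)^4 + TV/(1+r)^4
    = 5540.66790 + 5664.02229 + 5790.12297 + 5919.03109 + 104093.30539 = 127007.14965

$127007.15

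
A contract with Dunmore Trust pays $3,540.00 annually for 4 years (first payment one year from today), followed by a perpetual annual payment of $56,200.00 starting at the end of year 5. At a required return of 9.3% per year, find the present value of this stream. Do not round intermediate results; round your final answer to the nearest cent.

PV of 4-year annuity: $3,540.00 × [1 − (1+0.093)^−4] / 0.093 = 11393.49363
Perpetuity value at year 4: $56,200.00 / 0.093 = 604301.07527
PV of perpetuity: 604301.07527 / (1+0.093)^4 = 423421.31756
Total PV = 11393.49363 + 423421.31756 = 434814.81120

$434814.81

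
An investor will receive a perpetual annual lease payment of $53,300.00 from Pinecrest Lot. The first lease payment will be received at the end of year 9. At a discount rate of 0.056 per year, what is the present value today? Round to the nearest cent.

$615499.69

Value at end of year 8: C / r = $53,300.00 / 0.056 = $951,785.7143
Discount to today: PV = $951,785.7143 / (1 + 0.056)^8 = $951,785.7143 / 1.546363 = $615,499.69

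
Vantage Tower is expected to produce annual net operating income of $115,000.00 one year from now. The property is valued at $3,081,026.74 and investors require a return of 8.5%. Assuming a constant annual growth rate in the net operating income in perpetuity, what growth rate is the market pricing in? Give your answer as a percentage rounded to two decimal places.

P = D₁/(r−g) ⇒ g = r − D₁/P = 0.085 − $115,000.00/$3,081,026.74 = 0.047675

4.77%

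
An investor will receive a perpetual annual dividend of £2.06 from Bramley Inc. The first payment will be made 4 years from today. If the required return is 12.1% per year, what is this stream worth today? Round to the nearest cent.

Value at end of year 3: C / r = £2.06 / 0.121 = £17.0248
Discount to today: PV = £17.0248 / (1 + 0.121)^3 = £17.0248 / 1.408695 = £12.09

£12.09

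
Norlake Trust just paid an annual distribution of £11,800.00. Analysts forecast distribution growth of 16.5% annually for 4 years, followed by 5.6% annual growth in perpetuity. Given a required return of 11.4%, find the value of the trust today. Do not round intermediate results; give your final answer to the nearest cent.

£309824.26

D_1 = 13747.00000
D_2 = 16015.25500
D_3 = 18657.77208
D_4 = 21736.30447
Terminal value at year 4: TV = D_4×(1+g_2)/(r−g_2) = 22953.53752/0.058 = 395750.64685
P_0 = D_1/(1+r)^1 + D_2/(1+r)^2 + D_3/(1+r)^3 + D_4/(1+r)^4 + TV/(1+r)^4
    = 12340.21544 + 12905.16247 + 13495.97332 + 14113.83206 + 256969.08022 = 309824.26350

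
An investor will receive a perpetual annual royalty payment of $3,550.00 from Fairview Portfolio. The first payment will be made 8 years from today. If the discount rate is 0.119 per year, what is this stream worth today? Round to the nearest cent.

Value at end of year 7: C / r = $3,550.00 / 0.119 = $29,831.9328
Discount to today: PV = $29,831.9328 / (1 + 0.119)^7 = $29,831.9328 / 2.196902 = $13,579.09

$13579.09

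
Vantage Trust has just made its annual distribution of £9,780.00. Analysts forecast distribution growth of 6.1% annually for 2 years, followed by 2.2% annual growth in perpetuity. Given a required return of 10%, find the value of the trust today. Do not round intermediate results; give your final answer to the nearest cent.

£137749.70

D_1 = 10376.58000
D_2 = 11009.55138
Terminal value at year 2: TV = D_2×(1+g_2)/(r−g_2) = 11251.76151/0.078 = 144253.35270
P_0 = D_1/(1+r)^1 + D_2/(1+r)^2 + TV/(1+r)^2
    = 9433.25455 + 9098.80279 + 119217.64686 = 137749.70420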